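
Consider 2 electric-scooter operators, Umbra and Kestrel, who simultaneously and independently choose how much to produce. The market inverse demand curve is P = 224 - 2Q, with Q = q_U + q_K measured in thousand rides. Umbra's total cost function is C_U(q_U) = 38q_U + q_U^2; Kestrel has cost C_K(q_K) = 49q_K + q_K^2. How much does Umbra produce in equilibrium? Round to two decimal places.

Umbra's profit: π_U = (224 - 2Q)q_U - (38q_U + q_U²). Setting ∂π_U/∂q_U = 0: 186 - 6q_U - 2(q_K) = 0.
Kestrel's profit: π_K = (224 - 2Q)q_K - (49q_K + q_K²). Setting ∂π_K/∂q_K = 0: 175 - 6q_K - 2(q_U) = 0.
So q_U = (186 - 2q_K)/6 and q_K = (175 - 2q_U)/6.
Solving the pair: q_U = 383/16, q_K = 339/16.

23.94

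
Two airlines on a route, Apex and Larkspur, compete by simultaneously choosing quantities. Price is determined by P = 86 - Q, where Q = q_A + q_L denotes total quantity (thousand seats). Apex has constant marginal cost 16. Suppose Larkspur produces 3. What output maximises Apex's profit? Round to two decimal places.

33.50

With the rival's output fixed at 3, Apex's profit is π_A = (86 - 3 - q_A)q_A - (16q_A) = (83 - q_A)q_A - (16q_A).
∂π_A/∂q_A = 67 - 2q_A = 0, so q_A = 67/2.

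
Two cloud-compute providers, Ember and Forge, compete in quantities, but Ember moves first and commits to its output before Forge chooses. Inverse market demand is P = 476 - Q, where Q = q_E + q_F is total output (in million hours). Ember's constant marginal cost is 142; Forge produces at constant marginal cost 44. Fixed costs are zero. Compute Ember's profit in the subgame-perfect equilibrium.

6962

The follower Forge best-responds to any q_E: π_F = (476 - Q)q_F - 44q_F.
Setting the follower's marginal profit to zero, 432 - q_E - 2q_F = 0, i.e. q_F = (432 - q_E)/2.
The leader anticipates this reaction. Substituting into P = 476 - Q gives P = 260 - (1/2)q_E, so π_E = (260 - (1/2)q_E)q_E - 142q_E.
Leader FOC: 118 - q_E = 0, so q_E = 118.
Then q_F = (432 - 118)/2 = 157.
Price P = 476 - 275 = 201.
Ember's profit: (201 - 142)·118 = 6962.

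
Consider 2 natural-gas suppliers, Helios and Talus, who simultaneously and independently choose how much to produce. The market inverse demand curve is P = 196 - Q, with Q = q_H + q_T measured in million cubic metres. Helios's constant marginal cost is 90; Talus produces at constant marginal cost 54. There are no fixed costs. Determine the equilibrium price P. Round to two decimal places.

113.33

Helios's profit: π_H = (196 - Q)q_H - (90q_H). Setting ∂π_H/∂q_H = 0: 106 - 2q_H - (q_T) = 0.
Talus's profit: π_T = (196 - Q)q_T - (54q_T). Setting ∂π_T/∂q_T = 0: 142 - 2q_T - (q_H) = 0.
Rearranging gives the reaction functions q_H = (106 - q_T)/2 and q_T = (142 - q_H)/2.
Solving the pair: q_H = 70/3, q_T = 178/3.
Total output Q = 248/3, so price P = 196 - 248/3 = 340/3.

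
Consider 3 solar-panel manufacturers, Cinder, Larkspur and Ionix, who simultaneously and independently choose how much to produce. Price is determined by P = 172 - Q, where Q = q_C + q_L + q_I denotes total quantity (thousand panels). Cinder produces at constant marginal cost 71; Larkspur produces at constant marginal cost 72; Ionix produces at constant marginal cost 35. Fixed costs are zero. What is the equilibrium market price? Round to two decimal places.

87.50

Cinder's profit: π_C = (172 - Q)q_C - (71q_C). Setting ∂π_C/∂q_C = 0: 101 - 2q_C - (q_L + q_I) = 0.
Larkspur's profit: π_L = (172 - Q)q_L - (72q_L). Setting ∂π_L/∂q_L = 0: 100 - 2q_L - (q_C + q_I) = 0.
Ionix's profit: π_I = (172 - Q)q_I - (35q_I). Setting ∂π_I/∂q_I = 0: 137 - 2q_I - (q_C + q_L) = 0.
Summing all 3 equations gives 338 − 4Q = 0, hence Q = 169/2.
Back-substituting: q_C = (101 − 169/2) = 33/2, q_L = (100 − 169/2) = 31/2, q_I = (137 − 169/2) = 105/2.
Total output Q = 169/2, so price P = 172 - 169/2 = 175/2.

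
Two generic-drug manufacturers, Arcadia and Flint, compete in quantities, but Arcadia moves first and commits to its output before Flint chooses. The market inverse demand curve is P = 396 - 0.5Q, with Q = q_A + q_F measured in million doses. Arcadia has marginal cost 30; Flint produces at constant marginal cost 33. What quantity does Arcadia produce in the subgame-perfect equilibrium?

369

The follower Flint best-responds to any q_A: π_F = (396 - 0.5Q)q_F - 33q_F.
Follower FOC: 363 - (1/2)q_A - q_F = 0, so q_F(q_A) = (363 - (1/2)q_A).
Arcadia substitutes q_F(q_A) into its own profit: π_A = q_A(396 - (1/2)q_A - (363 - (1/2)q_A)/2) - 30q_A = (429/2 - (1/4)q_A)q_A - 30q_A.
The leader's first-order condition 369/2 - (1/2)q_A = 0 yields q_A = 369.
Then q_F = (363 - (1/2)·369) = 357/2.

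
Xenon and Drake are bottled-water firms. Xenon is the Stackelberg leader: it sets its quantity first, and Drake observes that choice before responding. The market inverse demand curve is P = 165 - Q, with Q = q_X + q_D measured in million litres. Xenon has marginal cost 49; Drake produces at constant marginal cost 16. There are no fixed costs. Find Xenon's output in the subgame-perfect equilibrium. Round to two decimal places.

The follower Drake best-responds to any q_X: π_D = (165 - Q)q_D - 16q_D.
∂π_D/∂q_D = 149 - q_X - 2q_D = 0 gives the reaction function q_D = (149 - q_X)/2.
Xenon substitutes q_D(q_X) into its own profit: π_X = q_X(165 - q_X - (149 - q_X)/2) - 49q_X = (181/2 - (1/2)q_X)q_X - 49q_X.
Maximising: ∂π_X/∂q_X = 83/2 - q_X = 0, giving q_X = 83/2.
Then q_D = (149 - 83/2)/2 = 215/4.

41.50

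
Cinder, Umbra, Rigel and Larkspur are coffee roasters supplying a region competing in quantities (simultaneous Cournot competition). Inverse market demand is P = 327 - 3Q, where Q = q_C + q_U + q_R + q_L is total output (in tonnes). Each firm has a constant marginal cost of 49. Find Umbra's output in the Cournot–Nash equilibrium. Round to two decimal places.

18.53

A representative firm's profit is π_i = q_i(327 - 3Q) - 49q_i.
First-order condition (treating rivals' output as given): 278 - 6q_i - 3·Σ_{j≠i} q_j = 0.
By symmetry each firm produces the same amount; substituting Σ_{j≠i} q_j = 3q_i yields q_i = 278/15.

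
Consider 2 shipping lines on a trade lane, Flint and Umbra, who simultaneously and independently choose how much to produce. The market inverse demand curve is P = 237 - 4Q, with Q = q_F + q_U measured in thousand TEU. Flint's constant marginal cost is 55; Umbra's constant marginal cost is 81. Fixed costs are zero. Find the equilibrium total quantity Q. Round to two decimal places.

Flint's profit: π_F = (237 - 4Q)q_F - (55q_F). Setting ∂π_F/∂q_F = 0: 182 - 8q_F - 4(q_U) = 0.
Umbra's profit: π_U = (237 - 4Q)q_U - (81q_U). Setting ∂π_U/∂q_U = 0: 156 - 8q_U - 4(q_F) = 0.
Best responses: q_F = (182 - 4q_U)/8, q_U = (156 - 4q_F)/8.
Solving the pair: q_F = 52/3, q_U = 65/6.
Total output Q = 52/3 + 65/6 = 169/6.

28.17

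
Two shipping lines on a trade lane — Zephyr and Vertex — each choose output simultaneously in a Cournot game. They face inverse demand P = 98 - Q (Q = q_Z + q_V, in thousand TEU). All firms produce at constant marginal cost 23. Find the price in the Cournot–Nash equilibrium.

48

A representative firm's profit is π_i = q_i(98 - Q) - 23q_i.
Setting ∂π_i/∂q_i = 0 with rivals' quantities fixed: 75 - 2q_i - q_j = 0.
By symmetry each firm produces the same amount; substituting q_j = q_i yields q_i = 75/3 = 25.
Total output Q = 50, so price P = 98 - 50 = 48.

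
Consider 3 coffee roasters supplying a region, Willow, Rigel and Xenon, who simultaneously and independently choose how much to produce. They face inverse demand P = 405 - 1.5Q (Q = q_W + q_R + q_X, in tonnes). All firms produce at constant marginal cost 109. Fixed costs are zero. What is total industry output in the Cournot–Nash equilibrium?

148

Each firm earns π_i = (405 - 1.5Q)q_i - 109q_i.
First-order condition (treating rivals' output as given): 296 - 3q_i - (3/2)·Σ_{j≠i} q_j = 0.
By symmetry each firm produces the same amount; substituting Σ_{j≠i} q_j = 2q_i yields q_i = 296/6 = 148/3.
Total output Q = 148/3 + 148/3 + 148/3 = 148.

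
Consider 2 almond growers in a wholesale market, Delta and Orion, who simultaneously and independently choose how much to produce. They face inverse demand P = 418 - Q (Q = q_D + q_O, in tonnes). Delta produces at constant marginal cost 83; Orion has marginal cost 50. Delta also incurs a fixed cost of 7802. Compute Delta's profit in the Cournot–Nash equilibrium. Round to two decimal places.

Delta's profit: π_D = (418 - Q)q_D - (83q_D). Setting ∂π_D/∂q_D = 0: 335 - 2q_D - (q_O) = 0.
Orion's first-order condition: 368 - 2q_O - (q_D) = 0.
Best responses: q_D = (335 - q_O)/2, q_O = (368 - q_D)/2.
Solving the pair: q_D = 302/3, q_O = 401/3.
Price P = 418 - 703/3 = 551/3.
Delta's profit: (551/3 - 83)·(302/3) - 7802 = 2331.7778.

2331.78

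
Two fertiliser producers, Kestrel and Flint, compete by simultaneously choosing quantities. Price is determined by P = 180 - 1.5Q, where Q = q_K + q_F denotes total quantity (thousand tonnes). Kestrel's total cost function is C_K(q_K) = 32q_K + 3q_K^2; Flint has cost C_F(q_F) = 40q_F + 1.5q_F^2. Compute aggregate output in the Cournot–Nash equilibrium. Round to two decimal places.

33.16

Kestrel's profit: π_K = (180 - 1.5Q)q_K - (32q_K + 3q_K²). Setting ∂π_K/∂q_K = 0: 148 - 9q_K - (3/2)(q_F) = 0.
Flint's profit: π_F = (180 - 1.5Q)q_F - (40q_F + (3/2)q_F²). Setting ∂π_F/∂q_F = 0: 140 - 6q_F - (3/2)(q_K) = 0.
Rearranging gives the reaction functions q_K = (148 - (3/2)q_F)/9 and q_F = (140 - (3/2)q_K)/6.
Substituting one into the other gives q_K = 904/69 and q_F = 1384/69.
Total output Q = 904/69 + 1384/69 = 33.1594.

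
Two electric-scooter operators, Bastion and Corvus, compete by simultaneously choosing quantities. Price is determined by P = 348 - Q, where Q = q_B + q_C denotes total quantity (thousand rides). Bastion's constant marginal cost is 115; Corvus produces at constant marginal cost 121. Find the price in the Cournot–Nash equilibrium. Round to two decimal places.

Bastion's profit: π_B = (348 - Q)q_B - (115q_B). Setting ∂π_B/∂q_B = 0: 233 - 2q_B - (q_C) = 0.
Corvus's first-order condition: 227 - 2q_C - (q_B) = 0.
Best responses: q_B = (233 - q_C)/2, q_C = (227 - q_B)/2.
Substituting one into the other gives q_B = 239/3 and q_C = 221/3.
Total output Q = 460/3, so price P = 348 - 460/3 = 584/3.

194.67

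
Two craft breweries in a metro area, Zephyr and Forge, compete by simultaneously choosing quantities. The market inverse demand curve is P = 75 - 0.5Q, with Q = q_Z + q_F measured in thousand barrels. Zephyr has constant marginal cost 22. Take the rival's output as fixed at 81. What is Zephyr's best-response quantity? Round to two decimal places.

With the rival's output fixed at 81, Zephyr's profit is π_Z = (75 - (1/2)·81 - (1/2)q_Z)q_Z - (22q_Z) = (69/2 - (1/2)q_Z)q_Z - (22q_Z).
∂π_Z/∂q_Z = 25/2 - q_Z = 0, so q_Z = 25/2.

12.50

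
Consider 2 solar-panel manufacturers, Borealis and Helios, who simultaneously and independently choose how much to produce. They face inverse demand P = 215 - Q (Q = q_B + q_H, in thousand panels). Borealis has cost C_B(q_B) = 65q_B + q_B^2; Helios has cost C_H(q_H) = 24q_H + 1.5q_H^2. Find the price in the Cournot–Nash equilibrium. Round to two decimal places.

153.26

Borealis's profit: π_B = (215 - Q)q_B - (65q_B + q_B²). Setting ∂π_B/∂q_B = 0: 150 - 4q_B - (q_H) = 0.
Helios's profit: π_H = (215 - Q)q_H - (24q_H + (3/2)q_H²). Setting ∂π_H/∂q_H = 0: 191 - 5q_H - (q_B) = 0.
So q_B = (150 - q_H)/4 and q_H = (191 - q_B)/5.
Substituting one into the other gives q_B = 559/19 and q_H = 614/19.
Total output Q = 1173/19, so price P = 215 - 1173/19 = 153.2632.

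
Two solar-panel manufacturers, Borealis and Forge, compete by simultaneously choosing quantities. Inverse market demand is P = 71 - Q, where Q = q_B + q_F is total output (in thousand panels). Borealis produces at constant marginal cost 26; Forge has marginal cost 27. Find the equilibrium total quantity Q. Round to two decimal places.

Borealis's profit: π_B = (71 - Q)q_B - (26q_B). Setting ∂π_B/∂q_B = 0: 45 - 2q_B - (q_F) = 0.
Forge's first-order condition: 44 - 2q_F - (q_B) = 0.
Best responses: q_B = (45 - q_F)/2, q_F = (44 - q_B)/2.
Solving the pair: q_B = 46/3, q_F = 43/3.
Total output Q = 46/3 + 43/3 = 89/3.

29.67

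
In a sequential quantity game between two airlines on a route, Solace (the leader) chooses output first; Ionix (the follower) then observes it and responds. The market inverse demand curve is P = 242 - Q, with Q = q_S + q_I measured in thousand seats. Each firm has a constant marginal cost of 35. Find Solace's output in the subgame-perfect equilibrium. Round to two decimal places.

103.50

Solve by backward induction. Given q_S, the follower Ionix maximises π_I = (242 - q_S - q_I)q_I - 35q_I.
∂π_I/∂q_I = 207 - q_S - 2q_I = 0 gives the reaction function q_I = (207 - q_S)/2.
Solace substitutes q_I(q_S) into its own profit: π_S = q_S(242 - q_S - (207 - q_S)/2) - 35q_S = (277/2 - (1/2)q_S)q_S - 35q_S.
Leader FOC: 207/2 - q_S = 0, so q_S = 207/2.
Then q_I = (207 - 207/2)/2 = 207/4.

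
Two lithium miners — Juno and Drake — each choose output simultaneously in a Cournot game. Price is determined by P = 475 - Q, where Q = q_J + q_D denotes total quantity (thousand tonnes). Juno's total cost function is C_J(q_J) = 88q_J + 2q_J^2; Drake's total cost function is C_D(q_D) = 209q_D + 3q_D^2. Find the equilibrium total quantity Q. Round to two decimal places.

85.94

Juno's profit: π_J = (475 - Q)q_J - (88q_J + 2q_J²). Setting ∂π_J/∂q_J = 0: 387 - 6q_J - (q_D) = 0.
Drake's first-order condition: 266 - 8q_D - (q_J) = 0.
Best responses: q_J = (387 - q_D)/6, q_D = (266 - q_J)/8.
Solving the pair: q_J = 60.2128, q_D = 1209/47.
Total output Q = 60.2128 + 1209/47 = 85.9362.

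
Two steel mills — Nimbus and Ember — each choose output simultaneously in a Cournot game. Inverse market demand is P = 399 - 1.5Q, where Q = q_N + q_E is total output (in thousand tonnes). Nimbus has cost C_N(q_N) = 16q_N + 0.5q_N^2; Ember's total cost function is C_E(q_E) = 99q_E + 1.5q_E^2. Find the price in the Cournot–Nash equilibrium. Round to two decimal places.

228.41

Nimbus's profit: π_N = (399 - 1.5Q)q_N - (16q_N + (1/2)q_N²). Setting ∂π_N/∂q_N = 0: 383 - 4q_N - (3/2)(q_E) = 0.
Ember's profit: π_E = (399 - 1.5Q)q_E - (99q_E + (3/2)q_E²). Setting ∂π_E/∂q_E = 0: 300 - 6q_E - (3/2)(q_N) = 0.
So q_N = (383 - (3/2)q_E)/4 and q_E = (300 - (3/2)q_N)/6.
Solving the pair: q_N = 84.9655, q_E = 834/29.
Total output Q = 113.7241, so price P = 399 - (3/2)·113.7241 = 228.4138.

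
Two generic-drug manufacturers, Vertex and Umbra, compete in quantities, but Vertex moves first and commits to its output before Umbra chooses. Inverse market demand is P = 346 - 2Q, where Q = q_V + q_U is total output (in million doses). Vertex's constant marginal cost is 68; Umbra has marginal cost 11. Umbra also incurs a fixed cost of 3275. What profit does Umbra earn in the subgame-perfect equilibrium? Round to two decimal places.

Solve by backward induction. Given q_V, the follower Umbra maximises π_U = (346 - 2q_V - 2q_U)q_U - 11q_U.
∂π_U/∂q_U = 335 - 2q_V - 4q_U = 0 gives the reaction function q_U = (335 - 2q_V)/4.
The leader anticipates this reaction. Substituting into P = 346 - 2Q gives P = 357/2 - q_V, so π_V = (357/2 - q_V)q_V - 68q_V.
Leader FOC: 221/2 - 2q_V = 0, so q_V = 221/4.
Then q_U = (335 - 2·(221/4))/4 = 449/8.
Price P = 346 - 2·(891/8) = 493/4.
Umbra's profit: (493/4 - 11)·(449/8) - 3275 = 3025.0313.

3025.03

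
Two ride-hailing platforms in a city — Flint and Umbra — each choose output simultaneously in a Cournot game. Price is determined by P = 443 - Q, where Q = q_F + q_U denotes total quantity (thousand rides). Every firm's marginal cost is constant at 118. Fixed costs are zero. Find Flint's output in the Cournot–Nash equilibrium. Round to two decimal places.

A representative firm's profit is π_i = q_i(443 - Q) - 118q_i.
Setting ∂π_i/∂q_i = 0 with rivals' quantities fixed: 325 - 2q_i - q_j = 0.
By symmetry each firm produces the same amount; substituting q_j = q_i yields q_i = 325/3.

108.33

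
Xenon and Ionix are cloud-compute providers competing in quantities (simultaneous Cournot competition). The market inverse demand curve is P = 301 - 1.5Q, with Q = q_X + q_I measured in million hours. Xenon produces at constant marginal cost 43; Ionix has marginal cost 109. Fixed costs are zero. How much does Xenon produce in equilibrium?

72

Xenon's profit: π_X = (301 - 1.5Q)q_X - (43q_X). Setting ∂π_X/∂q_X = 0: 258 - 3q_X - (3/2)(q_I) = 0.
Ionix's profit: π_I = (301 - 1.5Q)q_I - (109q_I). Setting ∂π_I/∂q_I = 0: 192 - 3q_I - (3/2)(q_X) = 0.
Best responses: q_X = (258 - (3/2)q_I)/3, q_I = (192 - (3/2)q_X)/3.
Solving the pair: q_X = 72, q_I = 28.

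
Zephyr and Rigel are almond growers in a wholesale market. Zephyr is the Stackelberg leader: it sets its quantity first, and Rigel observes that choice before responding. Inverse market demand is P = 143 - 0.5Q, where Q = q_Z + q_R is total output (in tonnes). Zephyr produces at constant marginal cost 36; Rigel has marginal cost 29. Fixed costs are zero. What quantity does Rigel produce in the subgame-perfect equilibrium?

Solve by backward induction. Given q_Z, the follower Rigel maximises π_R = (143 - (1/2)q_Z - (1/2)q_R)q_R - 29q_R.
Setting the follower's marginal profit to zero, 114 - (1/2)q_Z - q_R = 0, i.e. q_R = (114 - (1/2)q_Z).
Zephyr substitutes q_R(q_Z) into its own profit: π_Z = q_Z(143 - (1/2)q_Z - (114 - (1/2)q_Z)/2) - 36q_Z = (86 - (1/4)q_Z)q_Z - 36q_Z.
The leader's first-order condition 50 - (1/2)q_Z = 0 yields q_Z = 100.
Then q_R = (114 - (1/2)·100) = 64.

64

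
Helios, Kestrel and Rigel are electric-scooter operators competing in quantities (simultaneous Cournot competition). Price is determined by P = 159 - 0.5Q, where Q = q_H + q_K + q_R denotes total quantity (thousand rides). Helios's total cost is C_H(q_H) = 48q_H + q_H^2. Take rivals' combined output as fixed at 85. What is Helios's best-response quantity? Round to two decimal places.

22.83

With rivals' combined output fixed at 85, Helios's profit is π_H = (159 - (1/2)·85 - (1/2)q_H)q_H - (48q_H + q_H²) = (233/2 - (1/2)q_H)q_H - (48q_H + q_H²).
∂π_H/∂q_H = 137/2 - 3q_H = 0, so q_H = 137/6.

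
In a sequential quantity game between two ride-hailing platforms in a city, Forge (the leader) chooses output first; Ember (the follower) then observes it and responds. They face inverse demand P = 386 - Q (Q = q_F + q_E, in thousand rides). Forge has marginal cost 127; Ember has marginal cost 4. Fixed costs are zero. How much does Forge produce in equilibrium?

Solve by backward induction. Given q_F, the follower Ember maximises π_E = (386 - q_F - q_E)q_E - 4q_E.
Setting the follower's marginal profit to zero, 382 - q_F - 2q_E = 0, i.e. q_E = (382 - q_F)/2.
The leader anticipates this reaction. Substituting into P = 386 - Q gives P = 195 - (1/2)q_F, so π_F = (195 - (1/2)q_F)q_F - 127q_F.
Leader FOC: 68 - q_F = 0, so q_F = 68.
Then q_E = (382 - 68)/2 = 157.

68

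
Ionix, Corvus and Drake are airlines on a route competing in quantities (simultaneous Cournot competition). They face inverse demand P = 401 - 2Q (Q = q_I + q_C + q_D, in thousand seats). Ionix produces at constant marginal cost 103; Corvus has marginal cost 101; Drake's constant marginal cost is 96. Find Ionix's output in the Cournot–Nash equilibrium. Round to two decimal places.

Ionix's profit: π_I = (401 - 2Q)q_I - (103q_I). Setting ∂π_I/∂q_I = 0: 298 - 4q_I - 2(q_C + q_D) = 0.
Corvus's profit: π_C = (401 - 2Q)q_C - (101q_C). Setting ∂π_C/∂q_C = 0: 300 - 4q_C - 2(q_I + q_D) = 0.
Drake's profit: π_D = (401 - 2Q)q_D - (96q_D). Setting ∂π_D/∂q_D = 0: 305 - 4q_D - 2(q_I + q_C) = 0.
Adding the 3 first-order conditions: 903 − 8Q = 0, so Q = 903/8.
Back-substituting: q_I = (298 − 903/4)/2 = 289/8, q_C = (300 − 903/4)/2 = 297/8, q_D = (305 − 903/4)/2 = 317/8.

36.13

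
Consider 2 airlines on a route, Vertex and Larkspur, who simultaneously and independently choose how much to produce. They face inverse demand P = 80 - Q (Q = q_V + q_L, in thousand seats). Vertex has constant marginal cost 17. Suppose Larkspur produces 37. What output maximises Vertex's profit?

With the rival's output fixed at 37, Vertex's profit is π_V = (80 - 37 - q_V)q_V - (17q_V) = (43 - q_V)q_V - (17q_V).
∂π_V/∂q_V = 26 - 2q_V = 0, so q_V = 13.

13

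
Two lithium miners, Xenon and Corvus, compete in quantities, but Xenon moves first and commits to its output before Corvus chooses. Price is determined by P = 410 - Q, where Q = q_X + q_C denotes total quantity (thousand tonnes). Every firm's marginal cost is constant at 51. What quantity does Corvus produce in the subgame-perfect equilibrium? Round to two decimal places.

89.75

The follower Corvus best-responds to any q_X: π_C = (410 - Q)q_C - 51q_C.
∂π_C/∂q_C = 359 - q_X - 2q_C = 0 gives the reaction function q_C = (359 - q_X)/2.
Xenon substitutes q_C(q_X) into its own profit: π_X = q_X(410 - q_X - (359 - q_X)/2) - 51q_X = (461/2 - (1/2)q_X)q_X - 51q_X.
Maximising: ∂π_X/∂q_X = 359/2 - q_X = 0, giving q_X = 359/2.
Then q_C = (359 - 359/2)/2 = 359/4.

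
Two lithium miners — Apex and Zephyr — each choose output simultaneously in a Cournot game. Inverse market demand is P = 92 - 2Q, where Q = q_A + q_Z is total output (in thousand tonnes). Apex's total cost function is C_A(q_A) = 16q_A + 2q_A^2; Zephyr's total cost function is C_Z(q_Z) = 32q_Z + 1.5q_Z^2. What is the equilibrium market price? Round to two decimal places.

Apex's profit: π_A = (92 - 2Q)q_A - (16q_A + 2q_A²). Setting ∂π_A/∂q_A = 0: 76 - 8q_A - 2(q_Z) = 0.
Zephyr's profit: π_Z = (92 - 2Q)q_Z - (32q_Z + (3/2)q_Z²). Setting ∂π_Z/∂q_Z = 0: 60 - 7q_Z - 2(q_A) = 0.
Rearranging gives the reaction functions q_A = (76 - 2q_Z)/8 and q_Z = (60 - 2q_A)/7.
Solving the pair: q_A = 103/13, q_Z = 82/13.
Total output Q = 185/13, so price P = 92 - 2·(185/13) = 826/13.

63.54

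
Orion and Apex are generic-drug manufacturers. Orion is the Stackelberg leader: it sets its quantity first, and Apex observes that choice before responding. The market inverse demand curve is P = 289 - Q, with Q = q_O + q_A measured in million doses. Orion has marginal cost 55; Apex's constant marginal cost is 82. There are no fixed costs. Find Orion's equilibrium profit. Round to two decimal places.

8515.13

Solve by backward induction. Given q_O, the follower Apex maximises π_A = (289 - q_O - q_A)q_A - 82q_A.
Setting the follower's marginal profit to zero, 207 - q_O - 2q_A = 0, i.e. q_A = (207 - q_O)/2.
Orion substitutes q_A(q_O) into its own profit: π_O = q_O(289 - q_O - (207 - q_O)/2) - 55q_O = (371/2 - (1/2)q_O)q_O - 55q_O.
Maximising: ∂π_O/∂q_O = 261/2 - q_O = 0, giving q_O = 261/2.
Then q_A = (207 - 261/2)/2 = 153/4.
Price P = 289 - 675/4 = 481/4.
Orion's profit: (481/4 - 55)·(261/2) = 8515.1250.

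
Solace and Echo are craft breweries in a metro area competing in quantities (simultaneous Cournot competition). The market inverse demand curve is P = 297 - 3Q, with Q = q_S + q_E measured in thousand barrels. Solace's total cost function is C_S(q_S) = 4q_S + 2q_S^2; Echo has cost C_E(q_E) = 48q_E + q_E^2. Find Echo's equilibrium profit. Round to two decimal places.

Solace's profit: π_S = (297 - 3Q)q_S - (4q_S + 2q_S²). Setting ∂π_S/∂q_S = 0: 293 - 10q_S - 3(q_E) = 0.
Echo's first-order condition: 249 - 8q_E - 3(q_S) = 0.
Rearranging gives the reaction functions q_S = (293 - 3q_E)/10 and q_E = (249 - 3q_S)/8.
Solving the pair: q_S = 1597/71, q_E = 1611/71.
Price P = 297 - 3·45.1831 = 161.4507.
Echo's profit: 161.4507·(1611/71) - 48·(1611/71) - (1611/71)² = 2059.3700.

2059.37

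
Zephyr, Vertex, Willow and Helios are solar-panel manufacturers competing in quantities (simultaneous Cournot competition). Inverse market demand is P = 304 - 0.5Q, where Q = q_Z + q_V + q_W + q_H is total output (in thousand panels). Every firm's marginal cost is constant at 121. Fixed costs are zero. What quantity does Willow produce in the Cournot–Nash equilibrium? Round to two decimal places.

73.20

A representative firm's profit is π_i = q_i(304 - 0.5Q) - 121q_i.
First-order condition (treating rivals' output as given): 183 - q_i - (1/2)·Σ_{j≠i} q_j = 0.
With identical firms every q_j equals q_i, so Σ_{j≠i} q_j = 3q_i and 183 = (5/2)q_i, giving q_i = 366/5.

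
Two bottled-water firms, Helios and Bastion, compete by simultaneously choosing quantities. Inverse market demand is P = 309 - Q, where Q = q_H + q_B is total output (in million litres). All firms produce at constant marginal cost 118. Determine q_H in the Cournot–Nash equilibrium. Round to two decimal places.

A representative firm's profit is π_i = q_i(309 - Q) - 118q_i.
First-order condition (treating rivals' output as given): 191 - 2q_i - q_j = 0.
With identical firms every q_j equals q_i, so q_j = q_i and 191 = 3q_i, giving q_i = 191/3.

63.67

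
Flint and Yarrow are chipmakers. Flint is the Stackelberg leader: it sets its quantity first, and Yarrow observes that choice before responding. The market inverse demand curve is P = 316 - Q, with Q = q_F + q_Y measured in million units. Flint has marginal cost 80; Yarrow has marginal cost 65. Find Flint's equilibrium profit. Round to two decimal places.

6105.13

Solve by backward induction. Given q_F, the follower Yarrow maximises π_Y = (316 - q_F - q_Y)q_Y - 65q_Y.
∂π_Y/∂q_Y = 251 - q_F - 2q_Y = 0 gives the reaction function q_Y = (251 - q_F)/2.
Flint substitutes q_Y(q_F) into its own profit: π_F = q_F(316 - q_F - (251 - q_F)/2) - 80q_F = (381/2 - (1/2)q_F)q_F - 80q_F.
Maximising: ∂π_F/∂q_F = 221/2 - q_F = 0, giving q_F = 221/2.
Then q_Y = (251 - 221/2)/2 = 281/4.
Price P = 316 - 723/4 = 541/4.
Flint's profit: (541/4 - 80)·(221/2) = 6105.1250.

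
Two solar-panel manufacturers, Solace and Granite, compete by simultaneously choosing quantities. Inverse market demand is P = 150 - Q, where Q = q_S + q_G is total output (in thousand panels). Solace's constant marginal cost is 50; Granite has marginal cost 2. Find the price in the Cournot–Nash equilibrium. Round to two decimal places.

Solace's profit: π_S = (150 - Q)q_S - (50q_S). Setting ∂π_S/∂q_S = 0: 100 - 2q_S - (q_G) = 0.
Granite's profit: π_G = (150 - Q)q_G - (2q_G). Setting ∂π_G/∂q_G = 0: 148 - 2q_G - (q_S) = 0.
So q_S = (100 - q_G)/2 and q_G = (148 - q_S)/2.
Solving the pair: q_S = 52/3, q_G = 196/3.
Total output Q = 248/3, so price P = 150 - 248/3 = 202/3.

67.33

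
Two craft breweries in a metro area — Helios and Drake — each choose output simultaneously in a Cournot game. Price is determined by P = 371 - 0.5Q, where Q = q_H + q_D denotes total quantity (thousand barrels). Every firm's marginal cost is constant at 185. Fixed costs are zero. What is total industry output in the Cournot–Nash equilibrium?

Each firm earns π_i = (371 - 0.5Q)q_i - 185q_i.
Setting ∂π_i/∂q_i = 0 with rivals' quantities fixed: 186 - q_i - (1/2)q_j = 0.
By symmetry each firm produces the same amount; substituting q_j = q_i yields q_i = 186/(3/2) = 124.
Total output Q = 124 + 124 = 248.

248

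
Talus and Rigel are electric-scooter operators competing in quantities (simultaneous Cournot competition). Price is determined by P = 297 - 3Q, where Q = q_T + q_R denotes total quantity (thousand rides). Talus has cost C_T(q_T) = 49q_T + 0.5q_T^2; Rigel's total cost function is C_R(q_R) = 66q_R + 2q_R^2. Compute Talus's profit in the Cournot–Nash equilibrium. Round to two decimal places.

Talus's profit: π_T = (297 - 3Q)q_T - (49q_T + (1/2)q_T²). Setting ∂π_T/∂q_T = 0: 248 - 7q_T - 3(q_R) = 0.
Rigel's profit: π_R = (297 - 3Q)q_R - (66q_R + 2q_R²). Setting ∂π_R/∂q_R = 0: 231 - 10q_R - 3(q_T) = 0.
Best responses: q_T = (248 - 3q_R)/7, q_R = (231 - 3q_T)/10.
Substituting one into the other gives q_T = 1787/61 and q_R = 873/61.
Price P = 297 - 3·43.6066 = 166.1803.
Talus's profit: 166.1803·(1787/61) - 49·(1787/61) - (1/2)(1787/61)² = 3003.7064.

3003.71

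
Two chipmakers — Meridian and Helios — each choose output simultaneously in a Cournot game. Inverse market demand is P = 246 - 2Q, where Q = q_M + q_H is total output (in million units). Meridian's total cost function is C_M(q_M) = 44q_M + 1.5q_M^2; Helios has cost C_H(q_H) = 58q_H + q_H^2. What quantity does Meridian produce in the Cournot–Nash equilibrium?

22

Meridian's profit: π_M = (246 - 2Q)q_M - (44q_M + (3/2)q_M²). Setting ∂π_M/∂q_M = 0: 202 - 7q_M - 2(q_H) = 0.
Helios's profit: π_H = (246 - 2Q)q_H - (58q_H + q_H²). Setting ∂π_H/∂q_H = 0: 188 - 6q_H - 2(q_M) = 0.
Rearranging gives the reaction functions q_M = (202 - 2q_H)/7 and q_H = (188 - 2q_M)/6.
Substituting one into the other gives q_M = 22 and q_H = 24.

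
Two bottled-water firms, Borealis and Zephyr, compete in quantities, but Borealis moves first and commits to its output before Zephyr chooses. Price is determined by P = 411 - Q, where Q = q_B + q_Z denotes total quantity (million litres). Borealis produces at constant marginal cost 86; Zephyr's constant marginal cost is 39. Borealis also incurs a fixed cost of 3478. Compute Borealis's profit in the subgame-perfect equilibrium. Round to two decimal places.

Solve by backward induction. Given q_B, the follower Zephyr maximises π_Z = (411 - q_B - q_Z)q_Z - 39q_Z.
Setting the follower's marginal profit to zero, 372 - q_B - 2q_Z = 0, i.e. q_Z = (372 - q_B)/2.
Borealis substitutes q_Z(q_B) into its own profit: π_B = q_B(411 - q_B - (372 - q_B)/2) - 86q_B = (225 - (1/2)q_B)q_B - 86q_B.
The leader's first-order condition 139 - q_B = 0 yields q_B = 139.
Then q_Z = (372 - 139)/2 = 233/2.
Price P = 411 - 511/2 = 311/2.
Borealis's profit: (311/2 - 86)·139 - 3478 = 6182.5000.

6182.50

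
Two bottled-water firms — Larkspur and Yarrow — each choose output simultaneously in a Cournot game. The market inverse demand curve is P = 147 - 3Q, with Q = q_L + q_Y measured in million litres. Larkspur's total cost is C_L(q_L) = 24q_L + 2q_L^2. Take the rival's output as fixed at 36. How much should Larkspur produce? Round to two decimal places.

1.50

With the rival's output fixed at 36, Larkspur's profit is π_L = (147 - 3·36 - 3q_L)q_L - (24q_L + 2q_L²) = (39 - 3q_L)q_L - (24q_L + 2q_L²).
∂π_L/∂q_L = 15 - 10q_L = 0, so q_L = 3/2.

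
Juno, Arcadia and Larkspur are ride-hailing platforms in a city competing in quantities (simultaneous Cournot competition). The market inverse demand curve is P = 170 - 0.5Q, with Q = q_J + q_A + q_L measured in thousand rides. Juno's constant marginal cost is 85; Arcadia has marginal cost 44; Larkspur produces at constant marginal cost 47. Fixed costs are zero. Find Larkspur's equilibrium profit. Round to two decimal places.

Juno's profit: π_J = (170 - 0.5Q)q_J - (85q_J). Setting ∂π_J/∂q_J = 0: 85 - q_J - (1/2)(q_A + q_L) = 0.
Arcadia's profit: π_A = (170 - 0.5Q)q_A - (44q_A). Setting ∂π_A/∂q_A = 0: 126 - q_A - (1/2)(q_J + q_L) = 0.
Larkspur's first-order condition: 123 - q_L - (1/2)(q_J + q_A) = 0.
Adding the 3 first-order conditions: 334 − 2Q = 0, so Q = 167.
Back-substituting: q_J = (85 − 167/2)/(1/2) = 3, q_A = (126 − 167/2)/(1/2) = 85, q_L = (123 − 167/2)/(1/2) = 79.
Price P = 170 - (1/2)·167 = 173/2.
Larkspur's profit: (173/2 - 47)·79 = 3120.5000.

3120.50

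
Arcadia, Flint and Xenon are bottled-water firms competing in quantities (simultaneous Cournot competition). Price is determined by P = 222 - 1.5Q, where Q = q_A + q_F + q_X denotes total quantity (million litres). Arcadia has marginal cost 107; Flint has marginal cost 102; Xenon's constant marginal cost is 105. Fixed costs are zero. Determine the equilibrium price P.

Arcadia's profit: π_A = (222 - 1.5Q)q_A - (107q_A). Setting ∂π_A/∂q_A = 0: 115 - 3q_A - (3/2)(q_F + q_X) = 0.
Flint's first-order condition: 120 - 3q_F - (3/2)(q_A + q_X) = 0.
Xenon's first-order condition: 117 - 3q_X - (3/2)(q_A + q_F) = 0.
Summing all 3 equations gives 352 − 6Q = 0, hence Q = 176/3.
Back-substituting: q_A = (115 − 88)/(3/2) = 18, q_F = (120 − 88)/(3/2) = 64/3, q_X = (117 − 88)/(3/2) = 58/3.
Total output Q = 176/3, so price P = 222 - (3/2)·(176/3) = 134.

134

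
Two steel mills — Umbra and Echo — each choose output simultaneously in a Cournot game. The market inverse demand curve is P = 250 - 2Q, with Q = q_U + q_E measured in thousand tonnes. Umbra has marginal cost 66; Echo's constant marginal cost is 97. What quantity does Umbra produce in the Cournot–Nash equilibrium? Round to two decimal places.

35.83

Umbra's profit: π_U = (250 - 2Q)q_U - (66q_U). Setting ∂π_U/∂q_U = 0: 184 - 4q_U - 2(q_E) = 0.
Echo's profit: π_E = (250 - 2Q)q_E - (97q_E). Setting ∂π_E/∂q_E = 0: 153 - 4q_E - 2(q_U) = 0.
Rearranging gives the reaction functions q_U = (184 - 2q_E)/4 and q_E = (153 - 2q_U)/4.
Substituting one into the other gives q_U = 215/6 and q_E = 61/3.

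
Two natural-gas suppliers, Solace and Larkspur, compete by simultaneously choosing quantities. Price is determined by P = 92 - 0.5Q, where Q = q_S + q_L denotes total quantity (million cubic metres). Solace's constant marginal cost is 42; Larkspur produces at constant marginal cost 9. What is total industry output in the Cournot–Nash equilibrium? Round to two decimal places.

Solace's profit: π_S = (92 - 0.5Q)q_S - (42q_S). Setting ∂π_S/∂q_S = 0: 50 - q_S - (1/2)(q_L) = 0.
Larkspur's first-order condition: 83 - q_L - (1/2)(q_S) = 0.
Rearranging gives the reaction functions q_S = (50 - (1/2)q_L) and q_L = (83 - (1/2)q_S).
Substituting one into the other gives q_S = 34/3 and q_L = 232/3.
Total output Q = 34/3 + 232/3 = 266/3.

88.67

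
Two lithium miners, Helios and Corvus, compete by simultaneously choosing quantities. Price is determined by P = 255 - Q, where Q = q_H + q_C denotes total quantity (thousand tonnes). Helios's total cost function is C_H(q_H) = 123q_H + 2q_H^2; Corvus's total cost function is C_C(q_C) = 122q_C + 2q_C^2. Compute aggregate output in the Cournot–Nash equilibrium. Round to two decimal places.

Helios's profit: π_H = (255 - Q)q_H - (123q_H + 2q_H²). Setting ∂π_H/∂q_H = 0: 132 - 6q_H - (q_C) = 0.
Corvus's profit: π_C = (255 - Q)q_C - (122q_C + 2q_C²). Setting ∂π_C/∂q_C = 0: 133 - 6q_C - (q_H) = 0.
Rearranging gives the reaction functions q_H = (132 - q_C)/6 and q_C = (133 - q_H)/6.
Solving the pair: q_H = 659/35, q_C = 666/35.
Total output Q = 659/35 + 666/35 = 265/7.

37.86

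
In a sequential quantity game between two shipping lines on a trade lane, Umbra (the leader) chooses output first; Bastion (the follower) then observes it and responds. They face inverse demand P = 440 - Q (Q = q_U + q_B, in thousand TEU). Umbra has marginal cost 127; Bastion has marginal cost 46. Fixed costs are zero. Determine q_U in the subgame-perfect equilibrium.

116

Solve by backward induction. Given q_U, the follower Bastion maximises π_B = (440 - q_U - q_B)q_B - 46q_B.
Setting the follower's marginal profit to zero, 394 - q_U - 2q_B = 0, i.e. q_B = (394 - q_U)/2.
Umbra substitutes q_B(q_U) into its own profit: π_U = q_U(440 - q_U - (394 - q_U)/2) - 127q_U = (243 - (1/2)q_U)q_U - 127q_U.
The leader's first-order condition 116 - q_U = 0 yields q_U = 116.
Then q_B = (394 - 116)/2 = 139.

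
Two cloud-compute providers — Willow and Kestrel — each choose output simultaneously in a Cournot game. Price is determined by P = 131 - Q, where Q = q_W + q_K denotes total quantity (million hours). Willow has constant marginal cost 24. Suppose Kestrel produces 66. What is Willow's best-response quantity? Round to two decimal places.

20.50

With the rival's output fixed at 66, Willow's profit is π_W = (131 - 66 - q_W)q_W - (24q_W) = (65 - q_W)q_W - (24q_W).
∂π_W/∂q_W = 41 - 2q_W = 0, so q_W = 41/2.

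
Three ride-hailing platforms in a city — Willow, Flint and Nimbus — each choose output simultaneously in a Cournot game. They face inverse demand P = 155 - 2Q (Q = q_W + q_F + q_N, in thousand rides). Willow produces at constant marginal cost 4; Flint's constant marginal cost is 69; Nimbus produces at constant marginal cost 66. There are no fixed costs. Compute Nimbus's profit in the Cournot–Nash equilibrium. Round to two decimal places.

28.13

Willow's profit: π_W = (155 - 2Q)q_W - (4q_W). Setting ∂π_W/∂q_W = 0: 151 - 4q_W - 2(q_F + q_N) = 0.
Flint's profit: π_F = (155 - 2Q)q_F - (69q_F). Setting ∂π_F/∂q_F = 0: 86 - 4q_F - 2(q_W + q_N) = 0.
Nimbus's profit: π_N = (155 - 2Q)q_N - (66q_N). Setting ∂π_N/∂q_N = 0: 89 - 4q_N - 2(q_W + q_F) = 0.
Summing all 3 equations gives 326 − 8Q = 0, hence Q = 163/4.
Back-substituting: q_W = (151 − 163/2)/2 = 139/4, q_F = (86 − 163/2)/2 = 9/4, q_N = (89 − 163/2)/2 = 15/4.
Price P = 155 - 2·(163/4) = 147/2.
Nimbus's profit: (147/2 - 66)·(15/4) = 225/8.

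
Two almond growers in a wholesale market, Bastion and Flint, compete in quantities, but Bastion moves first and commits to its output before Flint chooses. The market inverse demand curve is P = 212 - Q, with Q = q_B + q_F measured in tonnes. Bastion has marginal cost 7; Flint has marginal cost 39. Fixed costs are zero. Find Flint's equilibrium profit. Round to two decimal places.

The follower Flint best-responds to any q_B: π_F = (212 - Q)q_F - 39q_F.
∂π_F/∂q_F = 173 - q_B - 2q_F = 0 gives the reaction function q_F = (173 - q_B)/2.
Bastion substitutes q_F(q_B) into its own profit: π_B = q_B(212 - q_B - (173 - q_B)/2) - 7q_B = (251/2 - (1/2)q_B)q_B - 7q_B.
The leader's first-order condition 237/2 - q_B = 0 yields q_B = 237/2.
Then q_F = (173 - 237/2)/2 = 109/4.
Price P = 212 - 583/4 = 265/4.
Flint's profit: (265/4 - 39)·(109/4) = 742.5625.

742.56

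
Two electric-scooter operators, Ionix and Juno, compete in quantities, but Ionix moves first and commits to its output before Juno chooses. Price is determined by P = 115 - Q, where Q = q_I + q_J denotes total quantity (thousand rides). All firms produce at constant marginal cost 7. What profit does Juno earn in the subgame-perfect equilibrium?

Solve by backward induction. Given q_I, the follower Juno maximises π_J = (115 - q_I - q_J)q_J - 7q_J.
∂π_J/∂q_J = 108 - q_I - 2q_J = 0 gives the reaction function q_J = (108 - q_I)/2.
The leader anticipates this reaction. Substituting into P = 115 - Q gives P = 61 - (1/2)q_I, so π_I = (61 - (1/2)q_I)q_I - 7q_I.
Leader FOC: 54 - q_I = 0, so q_I = 54.
Then q_J = (108 - 54)/2 = 27.
Price P = 115 - 81 = 34.
Juno's profit: (34 - 7)·27 = 729.

729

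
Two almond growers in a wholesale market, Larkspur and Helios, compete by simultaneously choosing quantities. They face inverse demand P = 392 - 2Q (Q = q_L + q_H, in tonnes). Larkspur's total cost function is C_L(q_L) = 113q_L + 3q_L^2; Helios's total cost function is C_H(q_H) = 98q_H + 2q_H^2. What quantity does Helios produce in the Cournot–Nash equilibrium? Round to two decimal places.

Larkspur's profit: π_L = (392 - 2Q)q_L - (113q_L + 3q_L²). Setting ∂π_L/∂q_L = 0: 279 - 10q_L - 2(q_H) = 0.
Helios's profit: π_H = (392 - 2Q)q_H - (98q_H + 2q_H²). Setting ∂π_H/∂q_H = 0: 294 - 8q_H - 2(q_L) = 0.
Best responses: q_L = (279 - 2q_H)/10, q_H = (294 - 2q_L)/8.
Solving the pair: q_L = 411/19, q_H = 1191/38.

31.34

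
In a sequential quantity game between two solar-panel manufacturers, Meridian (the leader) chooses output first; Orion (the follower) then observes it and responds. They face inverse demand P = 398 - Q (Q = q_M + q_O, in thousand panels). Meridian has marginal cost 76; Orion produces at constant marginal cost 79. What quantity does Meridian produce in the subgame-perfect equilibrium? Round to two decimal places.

162.50

The follower Orion best-responds to any q_M: π_O = (398 - Q)q_O - 79q_O.
Follower FOC: 319 - q_M - 2q_O = 0, so q_O(q_M) = (319 - q_M)/2.
Meridian substitutes q_O(q_M) into its own profit: π_M = q_M(398 - q_M - (319 - q_M)/2) - 76q_M = (477/2 - (1/2)q_M)q_M - 76q_M.
Leader FOC: 325/2 - q_M = 0, so q_M = 325/2.
Then q_O = (319 - 325/2)/2 = 313/4.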